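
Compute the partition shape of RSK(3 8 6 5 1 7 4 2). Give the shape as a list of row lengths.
[3, 2, 1, 1, 1]

Row-insert each entry into an empty tableau.

After inserting 3: P = [[3]].
After inserting 8: P = [[3, 8]].
After inserting 6: P = [[3, 6], [8]].
After inserting 5: P = [[3, 5], [6], [8]].
After inserting 1: P = [[1, 5], [3], [6], [8]].
After inserting 7: P = [[1, 5, 7], [3], [6], [8]].
After inserting 4: P = [[1, 4, 7], [3, 5], [6], [8]].
After inserting 2: P = [[1, 2, 7], [3, 4], [5], [6], [8]].

The final insertion tableau P = [[1, 2, 7], [3, 4], [5], [6], [8]] has shape [3, 2, 1, 1, 1].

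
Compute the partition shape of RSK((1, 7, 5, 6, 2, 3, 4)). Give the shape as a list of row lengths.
[4, 2, 1]

Row-insert each entry into an empty tableau.

After inserting 1: P = [[1]].
After inserting 7: P = [[1, 7]].
After inserting 5: P = [[1, 5], [7]].
After inserting 6: P = [[1, 5, 6], [7]].
After inserting 2: P = [[1, 2, 6], [5], [7]].
After inserting 3: P = [[1, 2, 3], [5, 6], [7]].
After inserting 4: P = [[1, 2, 3, 4], [5, 6], [7]].

The final insertion tableau P = [[1, 2, 3, 4], [5, 6], [7]] has shape [4, 2, 1].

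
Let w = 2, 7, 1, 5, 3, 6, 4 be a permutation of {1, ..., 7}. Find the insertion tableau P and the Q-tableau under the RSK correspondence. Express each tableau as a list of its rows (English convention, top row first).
P = [[1, 3, 4], [2, 5, 6], [7]], Q = [[1, 2, 6], [3, 4, 7], [5]]

Insert each entry of the permutation into P by Schensted row insertion, recording in Q the position of each new cell.

Insert 2: appended to row 1. P = [[2]], Q = [[1]].
Insert 7: appended to row 1. P = [[2, 7]], Q = [[1, 2]].
Insert 1: 1 bumps 2 from row 1; 2 starts row 2. P = [[1, 7], [2]], Q = [[1, 2], [3]].
Insert 5: 5 bumps 7 from row 1; 7 appends to row 2. P = [[1, 5], [2, 7]], Q = [[1, 2], [3, 4]].
Insert 3: 3 bumps 5 from row 1; 5 bumps 7 from row 2; 7 starts row 3. P = [[1, 3], [2, 5], [7]], Q = [[1, 2], [3, 4], [5]].
Insert 6: appended to row 1. P = [[1, 3, 6], [2, 5], [7]], Q = [[1, 2, 6], [3, 4], [5]].
Insert 4: 4 bumps 6 from row 1; 6 appends to row 2. P = [[1, 3, 4], [2, 5, 6], [7]], Q = [[1, 2, 6], [3, 4, 7], [5]].

So P = [[1, 3, 4], [2, 5, 6], [7]], Q = [[1, 2, 6], [3, 4, 7], [5]].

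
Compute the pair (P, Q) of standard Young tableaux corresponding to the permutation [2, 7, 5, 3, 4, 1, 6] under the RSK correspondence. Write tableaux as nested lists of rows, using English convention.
Insert each entry of the permutation into P by Schensted row insertion, recording in Q the position of each new cell.

After inserting 2: P = [[2]].
After inserting 7: P = [[2, 7]].
After inserting 5: P = [[2, 5], [7]].
After inserting 3: P = [[2, 3], [5], [7]].
After inserting 4: P = [[2, 3, 4], [5], [7]].
After inserting 1: P = [[1, 3, 4], [2], [5], [7]].
After inserting 6: P = [[1, 3, 4, 6], [2], [5], [7]].

So P = [[1, 3, 4, 6], [2], [5], [7]], Q = [[1, 2, 5, 7], [3], [4], [6]].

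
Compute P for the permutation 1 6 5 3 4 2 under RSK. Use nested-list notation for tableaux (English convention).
P = [[1, 2, 4], [3], [5], [6]]

Insert 1: appended to row 1. P = [[1]].
Insert 6: appended to row 1. P = [[1, 6]].
Insert 5: 5 bumps 6 from row 1; 6 starts row 2. P = [[1, 5], [6]].
Insert 3: 3 bumps 5 from row 1; 5 bumps 6 from row 2; 6 starts row 3. P = [[1, 3], [5], [6]].
Insert 4: appended to row 1. P = [[1, 3, 4], [5], [6]].
Insert 2: 2 bumps 3 from row 1; 3 bumps 5 from row 2; 5 bumps 6 from row 3; 6 starts row 4. P = [[1, 2, 4], [3], [5], [6]].

So P = [[1, 2, 4], [3], [5], [6]].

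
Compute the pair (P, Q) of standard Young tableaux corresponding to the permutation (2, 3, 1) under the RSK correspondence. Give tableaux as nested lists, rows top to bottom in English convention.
Insert each entry of the permutation into P by Schensted row insertion, recording in Q the position of each new cell.

Insert 2: appended to row 1. P = [[2]].
Insert 3: appended to row 1. P = [[2, 3]].
Insert 1: 1 bumps 2 from row 1; 2 starts row 2. P = [[1, 3], [2]].

So P = [[1, 3], [2]], Q = [[1, 2], [3]].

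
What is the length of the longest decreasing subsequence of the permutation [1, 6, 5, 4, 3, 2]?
5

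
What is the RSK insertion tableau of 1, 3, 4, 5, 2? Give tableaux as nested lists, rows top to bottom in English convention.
P = [[1, 2, 4, 5], [3]]

Insert 1: appended to row 1. P = [[1]].
Insert 3: appended to row 1. P = [[1, 3]].
Insert 4: appended to row 1. P = [[1, 3, 4]].
Insert 5: appended to row 1. P = [[1, 3, 4, 5]].
Insert 2: 2 bumps 3 from row 1; 3 starts row 2. P = [[1, 2, 4, 5], [3]].

So P = [[1, 2, 4, 5], [3]].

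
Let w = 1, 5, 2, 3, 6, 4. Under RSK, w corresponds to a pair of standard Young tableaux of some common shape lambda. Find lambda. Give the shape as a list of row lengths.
Row-insert each entry into an empty tableau.

After inserting 1: P = [[1]].
After inserting 5: P = [[1, 5]].
After inserting 2: P = [[1, 2], [5]].
After inserting 3: P = [[1, 2, 3], [5]].
After inserting 6: P = [[1, 2, 3, 6], [5]].
After inserting 4: P = [[1, 2, 3, 4], [5, 6]].

The final insertion tableau P = [[1, 2, 3, 4], [5, 6]] has shape [4, 2].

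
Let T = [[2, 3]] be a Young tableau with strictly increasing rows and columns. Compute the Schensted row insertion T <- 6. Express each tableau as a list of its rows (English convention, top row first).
6 is larger than every entry of row 1, so it is appended to row 1. The new tableau is [[2, 3, 6]].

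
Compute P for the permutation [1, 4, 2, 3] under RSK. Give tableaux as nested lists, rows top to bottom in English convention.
After inserting 1: P = [[1]].
After inserting 4: P = [[1, 4]].
After inserting 2: P = [[1, 2], [4]].
After inserting 3: P = [[1, 2, 3], [4]].

So P = [[1, 2, 3], [4]].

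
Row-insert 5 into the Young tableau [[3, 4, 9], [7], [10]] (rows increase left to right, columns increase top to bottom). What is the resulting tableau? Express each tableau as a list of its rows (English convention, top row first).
[[3, 4, 5], [7, 9], [10]]

In row 1, 5 replaces 9 (the leftmost entry greater than 5); 9 is bumped to row 2. 9 is appended to row 2. The new tableau is [[3, 4, 5], [7, 9], [10]].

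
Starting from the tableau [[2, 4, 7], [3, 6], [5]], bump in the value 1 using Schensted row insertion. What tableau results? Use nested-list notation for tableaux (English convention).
In row 1, 1 replaces 2 (the leftmost entry greater than 1); 2 is bumped to row 2. In row 2, 2 replaces 3 (the leftmost entry greater than 2); 3 is bumped to row 3. In row 3, 3 replaces 5 (the leftmost entry greater than 3); 5 is bumped to row 4. 5 starts a new row 4. The new tableau is [[1, 4, 7], [2, 6], [3], [5]].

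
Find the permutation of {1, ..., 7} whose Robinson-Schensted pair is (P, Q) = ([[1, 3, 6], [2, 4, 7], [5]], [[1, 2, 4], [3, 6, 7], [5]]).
Reverse the RSK construction: for i from n down to 1, find the cell of Q containing i, remove the entry at that cell from P, and reverse-bump it up through P; the value ejected from row 1 is w(i).

Step i=7: Q has 7 at row 2, column 3; remove 7 from row 2 of P and reverse-bump: 7 enters row 1 and ejects 6. So w(7) = 6. P is now [[1, 3, 7], [2, 4], [5]].
Step i=6: Q has 6 at row 2, column 2; remove 4 from row 2 of P and reverse-bump: 4 enters row 1 and ejects 3. So w(6) = 3. P is now [[1, 4, 7], [2], [5]].
Step i=5: Q has 5 at row 3, column 1; remove 5 from row 3 of P and reverse-bump: 5 enters row 2 and ejects 2; 2 enters row 1 and ejects 1. So w(5) = 1. P is now [[2, 4, 7], [5]].
Step i=4: Q has 4 at row 1, column 3; remove that cell from P, ejecting 7. So w(4) = 7. P is now [[2, 4], [5]].
Step i=3: Q has 3 at row 2, column 1; remove 5 from row 2 of P and reverse-bump: 5 enters row 1 and ejects 4. So w(3) = 4. P is now [[2, 5]].
Step i=2: Q has 2 at row 1, column 2; remove that cell from P, ejecting 5. So w(2) = 5. P is now [[2]].
Step i=1: Q has 1 at row 1, column 1; remove that cell from P, ejecting 2. So w(1) = 2. P is now [].

So w = 2 5 4 7 1 3 6.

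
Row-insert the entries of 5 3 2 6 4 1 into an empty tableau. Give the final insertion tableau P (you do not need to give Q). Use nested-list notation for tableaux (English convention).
P = [[1, 4], [2, 6], [3], [5]]

Insert 5: appended to row 1. P = [[5]].
Insert 3: 3 bumps 5 from row 1; 5 starts row 2. P = [[3], [5]].
Insert 2: 2 bumps 3 from row 1; 3 bumps 5 from row 2; 5 starts row 3. P = [[2], [3], [5]].
Insert 6: appended to row 1. P = [[2, 6], [3], [5]].
Insert 4: 4 bumps 6 from row 1; 6 appends to row 2. P = [[2, 4], [3, 6], [5]].
Insert 1: 1 bumps 2 from row 1; 2 bumps 3 from row 2; 3 bumps 5 from row 3; 5 starts row 4. P = [[1, 4], [2, 6], [3], [5]].

So P = [[1, 4], [2, 6], [3], [5]].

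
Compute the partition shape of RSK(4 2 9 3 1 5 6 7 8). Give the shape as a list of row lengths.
Row-insert each entry into an empty tableau.

After inserting 4: P = [[4]].
After inserting 2: P = [[2], [4]].
After inserting 9: P = [[2, 9], [4]].
After inserting 3: P = [[2, 3], [4, 9]].
After inserting 1: P = [[1, 3], [2, 9], [4]].
After inserting 5: P = [[1, 3, 5], [2, 9], [4]].
After inserting 6: P = [[1, 3, 5, 6], [2, 9], [4]].
After inserting 7: P = [[1, 3, 5, 6, 7], [2, 9], [4]].
After inserting 8: P = [[1, 3, 5, 6, 7, 8], [2, 9], [4]].

The final insertion tableau P = [[1, 3, 5, 6, 7, 8], [2, 9], [4]] has shape [6, 2, 1].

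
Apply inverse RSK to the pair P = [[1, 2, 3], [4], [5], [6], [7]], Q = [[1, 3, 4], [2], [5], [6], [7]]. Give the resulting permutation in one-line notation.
7 1 2 6 5 4 3

Reverse the RSK construction: for i from n down to 1, find the cell of Q containing i, remove the entry at that cell from P, and reverse-bump it up through P; the value ejected from row 1 is w(i).

Step i=7: Q has 7 at row 5, column 1; remove 7 from row 5 of P and reverse-bump: 7 enters row 4 and ejects 6; 6 enters row 3 and ejects 5; 5 enters row 2 and ejects 4; 4 enters row 1 and ejects 3. So w(7) = 3. P is now [[1, 2, 4], [5], [6], [7]].
Step i=6: Q has 6 at row 4, column 1; remove 7 from row 4 of P and reverse-bump: 7 enters row 3 and ejects 6; 6 enters row 2 and ejects 5; 5 enters row 1 and ejects 4. So w(6) = 4. P is now [[1, 2, 5], [6], [7]].
Step i=5: Q has 5 at row 3, column 1; remove 7 from row 3 of P and reverse-bump: 7 enters row 2 and ejects 6; 6 enters row 1 and ejects 5. So w(5) = 5. P is now [[1, 2, 6], [7]].
Step i=4: Q has 4 at row 1, column 3; remove that cell from P, ejecting 6. So w(4) = 6. P is now [[1, 2], [7]].
Step i=3: Q has 3 at row 1, column 2; remove that cell from P, ejecting 2. So w(3) = 2. P is now [[1], [7]].
Step i=2: Q has 2 at row 2, column 1; remove 7 from row 2 of P and reverse-bump: 7 enters row 1 and ejects 1. So w(2) = 1. P is now [[7]].
Step i=1: Q has 1 at row 1, column 1; remove that cell from P, ejecting 7. So w(1) = 7. P is now [].

So w = 7 1 2 6 5 4 3.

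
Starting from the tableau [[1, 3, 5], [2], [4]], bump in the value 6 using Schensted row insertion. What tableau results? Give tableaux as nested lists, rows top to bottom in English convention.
[[1, 3, 5, 6], [2], [4]]

6 is larger than every entry of row 1, so it is appended to row 1. The new tableau is [[1, 3, 5, 6], [2], [4]].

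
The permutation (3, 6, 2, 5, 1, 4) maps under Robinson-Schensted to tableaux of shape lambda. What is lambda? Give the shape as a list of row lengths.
[2, 2, 2]

RSK row insertion gives P = [[1, 4], [2, 5], [3, 6]], which has shape [2, 2, 2].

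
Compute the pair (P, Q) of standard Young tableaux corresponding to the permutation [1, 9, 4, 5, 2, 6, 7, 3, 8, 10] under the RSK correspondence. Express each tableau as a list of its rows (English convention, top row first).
Insert each entry of the permutation into P by Schensted row insertion, recording in Q the position of each new cell.

Insert 1: appended to row 1. P = [[1]].
Insert 9: appended to row 1. P = [[1, 9]].
Insert 4: 4 bumps 9 from row 1; 9 starts row 2. P = [[1, 4], [9]].
Insert 5: appended to row 1. P = [[1, 4, 5], [9]].
Insert 2: 2 bumps 4 from row 1; 4 bumps 9 from row 2; 9 starts row 3. P = [[1, 2, 5], [4], [9]].
Insert 6: appended to row 1. P = [[1, 2, 5, 6], [4], [9]].
Insert 7: appended to row 1. P = [[1, 2, 5, 6, 7], [4], [9]].
Insert 3: 3 bumps 5 from row 1; 5 appends to row 2. P = [[1, 2, 3, 6, 7], [4, 5], [9]].
Insert 8: appended to row 1. P = [[1, 2, 3, 6, 7, 8], [4, 5], [9]].
Insert 10: appended to row 1. P = [[1, 2, 3, 6, 7, 8, 10], [4, 5], [9]].

So P = [[1, 2, 3, 6, 7, 8, 10], [4, 5], [9]], Q = [[1, 2, 4, 6, 7, 9, 10], [3, 8], [5]].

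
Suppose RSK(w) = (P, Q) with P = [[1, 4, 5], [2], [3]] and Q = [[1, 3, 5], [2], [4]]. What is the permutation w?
3 2 4 1 5

Reverse RSK: for i = n, n-1, ..., 1, locate i in Q, remove the corresponding corner cell from P, and reverse-bump its entry up through P; the value ejected from row 1 is w(i).

So w = 3 2 4 1 5.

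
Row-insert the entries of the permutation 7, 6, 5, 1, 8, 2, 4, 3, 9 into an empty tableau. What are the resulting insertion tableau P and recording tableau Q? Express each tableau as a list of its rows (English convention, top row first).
P = [[1, 2, 3, 9], [4, 8], [5], [6], [7]], Q = [[1, 5, 7, 9], [2, 6], [3], [4], [8]]

Insert each entry of the permutation into P by Schensted row insertion, recording in Q the position of each new cell.

Insert 7: appended to row 1. P = [[7]].
Insert 6: 6 bumps 7 from row 1; 7 starts row 2. P = [[6], [7]].
Insert 5: 5 bumps 6 from row 1; 6 bumps 7 from row 2; 7 starts row 3. P = [[5], [6], [7]].
Insert 1: 1 bumps 5 from row 1; 5 bumps 6 from row 2; 6 bumps 7 from row 3; 7 starts row 4. P = [[1], [5], [6], [7]].
Insert 8: appended to row 1. P = [[1, 8], [5], [6], [7]].
Insert 2: 2 bumps 8 from row 1; 8 appends to row 2. P = [[1, 2], [5, 8], [6], [7]].
Insert 4: appended to row 1. P = [[1, 2, 4], [5, 8], [6], [7]].
Insert 3: 3 bumps 4 from row 1; 4 bumps 5 from row 2; 5 bumps 6 from row 3; 6 bumps 7 from row 4; 7 starts row 5. P = [[1, 2, 3], [4, 8], [5], [6], [7]].
Insert 9: appended to row 1. P = [[1, 2, 3, 9], [4, 8], [5], [6], [7]].

So P = [[1, 2, 3, 9], [4, 8], [5], [6], [7]], Q = [[1, 5, 7, 9], [2, 6], [3], [4], [8]].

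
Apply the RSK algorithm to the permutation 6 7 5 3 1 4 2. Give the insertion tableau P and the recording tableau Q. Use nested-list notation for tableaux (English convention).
P = [[1, 2], [3, 4], [5, 7], [6]], Q = [[1, 2], [3, 6], [4, 7], [5]]

Insert each entry of the permutation into P by Schensted row insertion, recording in Q the position of each new cell.

Insert 6: appended to row 1. P = [[6]].
Insert 7: appended to row 1. P = [[6, 7]].
Insert 5: 5 bumps 6 from row 1; 6 starts row 2. P = [[5, 7], [6]].
Insert 3: 3 bumps 5 from row 1; 5 bumps 6 from row 2; 6 starts row 3. P = [[3, 7], [5], [6]].
Insert 1: 1 bumps 3 from row 1; 3 bumps 5 from row 2; 5 bumps 6 from row 3; 6 starts row 4. P = [[1, 7], [3], [5], [6]].
Insert 4: 4 bumps 7 from row 1; 7 appends to row 2. P = [[1, 4], [3, 7], [5], [6]].
Insert 2: 2 bumps 4 from row 1; 4 bumps 7 from row 2; 7 appends to row 3. P = [[1, 2], [3, 4], [5, 7], [6]].

So P = [[1, 2], [3, 4], [5, 7], [6]], Q = [[1, 2], [3, 6], [4, 7], [5]].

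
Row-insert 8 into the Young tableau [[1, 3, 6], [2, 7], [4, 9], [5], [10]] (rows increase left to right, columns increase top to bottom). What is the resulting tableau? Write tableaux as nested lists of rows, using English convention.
8 is larger than every entry of row 1, so it is appended to row 1. The new tableau is [[1, 3, 6, 8], [2, 7], [4, 9], [5], [10]].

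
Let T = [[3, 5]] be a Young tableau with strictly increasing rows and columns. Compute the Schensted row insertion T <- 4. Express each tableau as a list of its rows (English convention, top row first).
[[3, 4], [5]]

In row 1, 4 replaces 5 (the leftmost entry greater than 4); 5 is bumped to row 2. 5 starts a new row 2. The new tableau is [[3, 4], [5]].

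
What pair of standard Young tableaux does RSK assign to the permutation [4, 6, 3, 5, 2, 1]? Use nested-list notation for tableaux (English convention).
P = [[1, 5], [2, 6], [3], [4]], Q = [[1, 2], [3, 4], [5], [6]]

Insert each entry of the permutation into P by Schensted row insertion, recording in Q the position of each new cell.

Insert 4: appended to row 1. P = [[4]].
Insert 6: appended to row 1. P = [[4, 6]].
Insert 3: 3 bumps 4 from row 1; 4 starts row 2. P = [[3, 6], [4]].
Insert 5: 5 bumps 6 from row 1; 6 appends to row 2. P = [[3, 5], [4, 6]].
Insert 2: 2 bumps 3 from row 1; 3 bumps 4 from row 2; 4 starts row 3. P = [[2, 5], [3, 6], [4]].
Insert 1: 1 bumps 2 from row 1; 2 bumps 3 from row 2; 3 bumps 4 from row 3; 4 starts row 4. P = [[1, 5], [2, 6], [3], [4]].

So P = [[1, 5], [2, 6], [3], [4]], Q = [[1, 2], [3, 4], [5], [6]].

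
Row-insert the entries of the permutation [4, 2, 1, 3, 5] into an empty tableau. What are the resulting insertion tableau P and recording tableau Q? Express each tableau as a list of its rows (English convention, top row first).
Insert each entry of the permutation into P by Schensted row insertion, recording in Q the position of each new cell.

Insert 4: appended to row 1. P = [[4]].
Insert 2: 2 bumps 4 from row 1; 4 starts row 2. P = [[2], [4]].
Insert 1: 1 bumps 2 from row 1; 2 bumps 4 from row 2; 4 starts row 3. P = [[1], [2], [4]].
Insert 3: appended to row 1. P = [[1, 3], [2], [4]].
Insert 5: appended to row 1. P = [[1, 3, 5], [2], [4]].

So P = [[1, 3, 5], [2], [4]], Q = [[1, 4, 5], [2], [3]].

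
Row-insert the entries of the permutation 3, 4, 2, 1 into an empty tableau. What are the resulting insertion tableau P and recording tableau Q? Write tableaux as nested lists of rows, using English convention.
Insert each entry of the permutation into P by Schensted row insertion, recording in Q the position of each new cell.

Insert 3: appended to row 1. P = [[3]].
Insert 4: appended to row 1. P = [[3, 4]].
Insert 2: 2 bumps 3 from row 1; 3 starts row 2. P = [[2, 4], [3]].
Insert 1: 1 bumps 2 from row 1; 2 bumps 3 from row 2; 3 starts row 3. P = [[1, 4], [2], [3]].

So P = [[1, 4], [2], [3]], Q = [[1, 2], [3], [4]].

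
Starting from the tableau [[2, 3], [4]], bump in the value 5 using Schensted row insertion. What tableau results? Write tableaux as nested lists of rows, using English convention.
[[2, 3, 5], [4]]

5 is larger than every entry of row 1, so it is appended to row 1. The new tableau is [[2, 3, 5], [4]].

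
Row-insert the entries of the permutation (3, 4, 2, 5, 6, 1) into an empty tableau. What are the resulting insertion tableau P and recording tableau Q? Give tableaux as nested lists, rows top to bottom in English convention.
P = [[1, 4, 5, 6], [2], [3]], Q = [[1, 2, 4, 5], [3], [6]]

Insert each entry of the permutation into P by Schensted row insertion, recording in Q the position of each new cell.

Insert 3: appended to row 1. P = [[3]].
Insert 4: appended to row 1. P = [[3, 4]].
Insert 2: 2 bumps 3 from row 1; 3 starts row 2. P = [[2, 4], [3]].
Insert 5: appended to row 1. P = [[2, 4, 5], [3]].
Insert 6: appended to row 1. P = [[2, 4, 5, 6], [3]].
Insert 1: 1 bumps 2 from row 1; 2 bumps 3 from row 2; 3 starts row 3. P = [[1, 4, 5, 6], [2], [3]].

So P = [[1, 4, 5, 6], [2], [3]], Q = [[1, 2, 4, 5], [3], [6]].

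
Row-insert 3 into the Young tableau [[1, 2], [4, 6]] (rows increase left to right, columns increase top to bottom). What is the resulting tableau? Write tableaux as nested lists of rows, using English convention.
[[1, 2, 3], [4, 6]]

3 is larger than every entry of row 1, so it is appended to row 1. The new tableau is [[1, 2, 3], [4, 6]].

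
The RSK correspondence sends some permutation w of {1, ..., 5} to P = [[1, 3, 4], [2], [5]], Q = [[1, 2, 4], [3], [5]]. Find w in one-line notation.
Reverse RSK: for i = n, n-1, ..., 1, locate i in Q, remove the corresponding corner cell from P, and reverse-bump its entry up through P; the value ejected from row 1 is w(i).

So w = 2 5 3 4 1.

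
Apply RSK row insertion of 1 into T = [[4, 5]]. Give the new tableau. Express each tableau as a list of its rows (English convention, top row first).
[[1, 5], [4]]

In row 1, 1 replaces 4 (the leftmost entry greater than 1); 4 is bumped to row 2. 4 starts a new row 2. The new tableau is [[1, 5], [4]].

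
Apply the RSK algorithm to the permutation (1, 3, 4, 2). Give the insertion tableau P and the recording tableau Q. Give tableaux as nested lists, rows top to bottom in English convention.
Insert each entry of the permutation into P by Schensted row insertion, recording in Q the position of each new cell.

Insert 1: appended to row 1. P = [[1]].
Insert 3: appended to row 1. P = [[1, 3]].
Insert 4: appended to row 1. P = [[1, 3, 4]].
Insert 2: 2 bumps 3 from row 1; 3 starts row 2. P = [[1, 2, 4], [3]].

So P = [[1, 2, 4], [3]], Q = [[1, 2, 3], [4]].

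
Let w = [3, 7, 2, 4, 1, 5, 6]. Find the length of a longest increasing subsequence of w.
4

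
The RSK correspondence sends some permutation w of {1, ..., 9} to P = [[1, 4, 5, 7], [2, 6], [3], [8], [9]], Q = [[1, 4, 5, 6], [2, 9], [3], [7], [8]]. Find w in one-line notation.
Reverse the RSK construction: for i from n down to 1, find the cell of Q containing i, remove the entry at that cell from P, and reverse-bump it up through P; the value ejected from row 1 is w(i).

Step i=9: Q has 9 at row 2, column 2; remove 6 from row 2 of P and reverse-bump: 6 enters row 1 and ejects 5. So w(9) = 5. P is now [[1, 4, 6, 7], [2], [3], [8], [9]].
Step i=8: Q has 8 at row 5, column 1; remove 9 from row 5 of P and reverse-bump: 9 enters row 4 and ejects 8; 8 enters row 3 and ejects 3; 3 enters row 2 and ejects 2; 2 enters row 1 and ejects 1. So w(8) = 1. P is now [[2, 4, 6, 7], [3], [8], [9]].
Step i=7: Q has 7 at row 4, column 1; remove 9 from row 4 of P and reverse-bump: 9 enters row 3 and ejects 8; 8 enters row 2 and ejects 3; 3 enters row 1 and ejects 2. So w(7) = 2. P is now [[3, 4, 6, 7], [8], [9]].
Step i=6: Q has 6 at row 1, column 4; remove that cell from P, ejecting 7. So w(6) = 7. P is now [[3, 4, 6], [8], [9]].
Step i=5: Q has 5 at row 1, column 3; remove that cell from P, ejecting 6. So w(5) = 6. P is now [[3, 4], [8], [9]].
Step i=4: Q has 4 at row 1, column 2; remove that cell from P, ejecting 4. So w(4) = 4. P is now [[3], [8], [9]].
Step i=3: Q has 3 at row 3, column 1; remove 9 from row 3 of P and reverse-bump: 9 enters row 2 and ejects 8; 8 enters row 1 and ejects 3. So w(3) = 3. P is now [[8], [9]].
Step i=2: Q has 2 at row 2, column 1; remove 9 from row 2 of P and reverse-bump: 9 enters row 1 and ejects 8. So w(2) = 8. P is now [[9]].
Step i=1: Q has 1 at row 1, column 1; remove that cell from P, ejecting 9. So w(1) = 9. P is now [].

So w = 9 8 3 4 6 7 2 1 5.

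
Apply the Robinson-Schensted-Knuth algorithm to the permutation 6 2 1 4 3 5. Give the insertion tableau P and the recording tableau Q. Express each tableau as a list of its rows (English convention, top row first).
P = [[1, 3, 5], [2, 4], [6]], Q = [[1, 4, 6], [2, 5], [3]]

Insert each entry of the permutation into P by Schensted row insertion, recording in Q the position of each new cell.

After inserting 6: P = [[6]].
After inserting 2: P = [[2], [6]].
After inserting 1: P = [[1], [2], [6]].
After inserting 4: P = [[1, 4], [2], [6]].
After inserting 3: P = [[1, 3], [2, 4], [6]].
After inserting 5: P = [[1, 3, 5], [2, 4], [6]].

So P = [[1, 3, 5], [2, 4], [6]], Q = [[1, 4, 6], [2, 5], [3]].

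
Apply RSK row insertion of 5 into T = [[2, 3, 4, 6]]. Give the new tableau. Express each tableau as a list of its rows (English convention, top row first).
[[2, 3, 4, 5], [6]]

In row 1, 5 replaces 6 (the leftmost entry greater than 5); 6 is bumped to row 2. 6 starts a new row 2. The new tableau is [[2, 3, 4, 5], [6]].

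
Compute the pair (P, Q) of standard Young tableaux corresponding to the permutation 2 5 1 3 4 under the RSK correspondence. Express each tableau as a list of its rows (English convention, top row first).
P = [[1, 3, 4], [2, 5]], Q = [[1, 2, 5], [3, 4]]

Insert each entry of the permutation into P by Schensted row insertion, recording in Q the position of each new cell.

Insert 2: appended to row 1. P = [[2]].
Insert 5: appended to row 1. P = [[2, 5]].
Insert 1: 1 bumps 2 from row 1; 2 starts row 2. P = [[1, 5], [2]].
Insert 3: 3 bumps 5 from row 1; 5 appends to row 2. P = [[1, 3], [2, 5]].
Insert 4: appended to row 1. P = [[1, 3, 4], [2, 5]].

So P = [[1, 3, 4], [2, 5]], Q = [[1, 2, 5], [3, 4]].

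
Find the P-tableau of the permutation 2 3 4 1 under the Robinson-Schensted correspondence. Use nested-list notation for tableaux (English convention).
P = [[1, 3, 4], [2]]

Insert 2: appended to row 1. P = [[2]].
Insert 3: appended to row 1. P = [[2, 3]].
Insert 4: appended to row 1. P = [[2, 3, 4]].
Insert 1: 1 bumps 2 from row 1; 2 starts row 2. P = [[1, 3, 4], [2]].

So P = [[1, 3, 4], [2]].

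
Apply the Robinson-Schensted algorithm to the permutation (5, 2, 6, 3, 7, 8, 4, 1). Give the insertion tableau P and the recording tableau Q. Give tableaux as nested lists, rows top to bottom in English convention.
Insert each entry of the permutation into P by Schensted row insertion, recording in Q the position of each new cell.

Insert 5: appended to row 1. P = [[5]].
Insert 2: 2 bumps 5 from row 1; 5 starts row 2. P = [[2], [5]].
Insert 6: appended to row 1. P = [[2, 6], [5]].
Insert 3: 3 bumps 6 from row 1; 6 appends to row 2. P = [[2, 3], [5, 6]].
Insert 7: appended to row 1. P = [[2, 3, 7], [5, 6]].
Insert 8: appended to row 1. P = [[2, 3, 7, 8], [5, 6]].
Insert 4: 4 bumps 7 from row 1; 7 appends to row 2. P = [[2, 3, 4, 8], [5, 6, 7]].
Insert 1: 1 bumps 2 from row 1; 2 bumps 5 from row 2; 5 starts row 3. P = [[1, 3, 4, 8], [2, 6, 7], [5]].

So P = [[1, 3, 4, 8], [2, 6, 7], [5]], Q = [[1, 3, 5, 6], [2, 4, 7], [8]].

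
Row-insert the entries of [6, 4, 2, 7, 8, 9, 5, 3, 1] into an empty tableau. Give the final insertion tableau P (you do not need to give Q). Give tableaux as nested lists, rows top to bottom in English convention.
P = [[1, 3, 8, 9], [2, 5], [4, 7], [6]]

Insert 6: appended to row 1. P = [[6]].
Insert 4: 4 bumps 6 from row 1; 6 starts row 2. P = [[4], [6]].
Insert 2: 2 bumps 4 from row 1; 4 bumps 6 from row 2; 6 starts row 3. P = [[2], [4], [6]].
Insert 7: appended to row 1. P = [[2, 7], [4], [6]].
Insert 8: appended to row 1. P = [[2, 7, 8], [4], [6]].
Insert 9: appended to row 1. P = [[2, 7, 8, 9], [4], [6]].
Insert 5: 5 bumps 7 from row 1; 7 appends to row 2. P = [[2, 5, 8, 9], [4, 7], [6]].
Insert 3: 3 bumps 5 from row 1; 5 bumps 7 from row 2; 7 appends to row 3. P = [[2, 3, 8, 9], [4, 5], [6, 7]].
Insert 1: 1 bumps 2 from row 1; 2 bumps 4 from row 2; 4 bumps 6 from row 3; 6 starts row 4. P = [[1, 3, 8, 9], [2, 5], [4, 7], [6]].

So P = [[1, 3, 8, 9], [2, 5], [4, 7], [6]].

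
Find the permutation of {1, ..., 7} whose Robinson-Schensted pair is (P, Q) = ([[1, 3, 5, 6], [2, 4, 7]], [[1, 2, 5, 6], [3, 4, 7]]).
2 4 1 3 5 7 6

Reverse the RSK construction: for i from n down to 1, find the cell of Q containing i, remove the entry at that cell from P, and reverse-bump it up through P; the value ejected from row 1 is w(i).

Step i=7: Q has 7 at row 2, column 3; remove 7 from row 2 of P and reverse-bump: 7 enters row 1 and ejects 6. So w(7) = 6. P is now [[1, 3, 5, 7], [2, 4]].
Step i=6: Q has 6 at row 1, column 4; remove that cell from P, ejecting 7. So w(6) = 7. P is now [[1, 3, 5], [2, 4]].
Step i=5: Q has 5 at row 1, column 3; remove that cell from P, ejecting 5. So w(5) = 5. P is now [[1, 3], [2, 4]].
Step i=4: Q has 4 at row 2, column 2; remove 4 from row 2 of P and reverse-bump: 4 enters row 1 and ejects 3. So w(4) = 3. P is now [[1, 4], [2]].
Step i=3: Q has 3 at row 2, column 1; remove 2 from row 2 of P and reverse-bump: 2 enters row 1 and ejects 1. So w(3) = 1. P is now [[2, 4]].
Step i=2: Q has 2 at row 1, column 2; remove that cell from P, ejecting 4. So w(2) = 4. P is now [[2]].
Step i=1: Q has 1 at row 1, column 1; remove that cell from P, ejecting 2. So w(1) = 2. P is now [].

So w = 2 4 1 3 5 7 6.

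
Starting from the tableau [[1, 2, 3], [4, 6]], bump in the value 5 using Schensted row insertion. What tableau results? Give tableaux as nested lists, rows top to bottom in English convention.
[[1, 2, 3, 5], [4, 6]]

5 is larger than every entry of row 1, so it is appended to row 1. The new tableau is [[1, 2, 3, 5], [4, 6]].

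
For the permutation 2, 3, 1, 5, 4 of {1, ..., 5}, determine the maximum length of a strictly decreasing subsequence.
2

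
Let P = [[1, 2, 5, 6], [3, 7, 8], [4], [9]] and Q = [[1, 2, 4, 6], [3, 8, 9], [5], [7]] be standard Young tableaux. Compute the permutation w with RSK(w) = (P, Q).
1 9 4 7 3 8 2 5 6

Reverse RSK: for i = n, n-1, ..., 1, locate i in Q, remove the corresponding corner cell from P, and reverse-bump its entry up through P; the value ejected from row 1 is w(i).

So w = 1 9 4 7 3 8 2 5 6.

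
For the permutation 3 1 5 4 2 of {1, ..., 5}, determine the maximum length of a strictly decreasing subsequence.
3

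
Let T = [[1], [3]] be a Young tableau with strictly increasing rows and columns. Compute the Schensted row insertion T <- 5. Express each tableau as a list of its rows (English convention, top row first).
[[1, 5], [3]]

5 is larger than every entry of row 1, so it is appended to row 1. The new tableau is [[1, 5], [3]].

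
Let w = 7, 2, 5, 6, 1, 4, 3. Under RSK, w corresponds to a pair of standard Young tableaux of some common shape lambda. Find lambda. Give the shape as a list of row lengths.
[3, 2, 1, 1]

Row-insert each entry into an empty tableau.

After inserting 7: P = [[7]].
After inserting 2: P = [[2], [7]].
After inserting 5: P = [[2, 5], [7]].
After inserting 6: P = [[2, 5, 6], [7]].
After inserting 1: P = [[1, 5, 6], [2], [7]].
After inserting 4: P = [[1, 4, 6], [2, 5], [7]].
After inserting 3: P = [[1, 3, 6], [2, 4], [5], [7]].

The final insertion tableau P = [[1, 3, 6], [2, 4], [5], [7]] has shape [3, 2, 1, 1].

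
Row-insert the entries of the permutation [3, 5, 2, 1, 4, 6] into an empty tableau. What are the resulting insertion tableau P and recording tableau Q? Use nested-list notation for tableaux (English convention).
Insert each entry of the permutation into P by Schensted row insertion, recording in Q the position of each new cell.

Insert 3: appended to row 1. P = [[3]], Q = [[1]].
Insert 5: appended to row 1. P = [[3, 5]], Q = [[1, 2]].
Insert 2: 2 bumps 3 from row 1; 3 starts row 2. P = [[2, 5], [3]], Q = [[1, 2], [3]].
Insert 1: 1 bumps 2 from row 1; 2 bumps 3 from row 2; 3 starts row 3. P = [[1, 5], [2], [3]], Q = [[1, 2], [3], [4]].
Insert 4: 4 bumps 5 from row 1; 5 appends to row 2. P = [[1, 4], [2, 5], [3]], Q = [[1, 2], [3, 5], [4]].
Insert 6: appended to row 1. P = [[1, 4, 6], [2, 5], [3]], Q = [[1, 2, 6], [3, 5], [4]].

So P = [[1, 4, 6], [2, 5], [3]], Q = [[1, 2, 6], [3, 5], [4]].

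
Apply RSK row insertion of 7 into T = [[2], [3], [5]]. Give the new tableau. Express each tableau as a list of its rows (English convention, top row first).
7 is larger than every entry of row 1, so it is appended to row 1. The new tableau is [[2, 7], [3], [5]].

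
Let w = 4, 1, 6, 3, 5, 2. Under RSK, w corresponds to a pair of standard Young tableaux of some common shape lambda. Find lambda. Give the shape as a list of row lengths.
[3, 2, 1]

Row-insert each entry into an empty tableau.

After inserting 4: P = [[4]].
After inserting 1: P = [[1], [4]].
After inserting 6: P = [[1, 6], [4]].
After inserting 3: P = [[1, 3], [4, 6]].
After inserting 5: P = [[1, 3, 5], [4, 6]].
After inserting 2: P = [[1, 2, 5], [3, 6], [4]].

The final insertion tableau P = [[1, 2, 5], [3, 6], [4]] has shape [3, 2, 1].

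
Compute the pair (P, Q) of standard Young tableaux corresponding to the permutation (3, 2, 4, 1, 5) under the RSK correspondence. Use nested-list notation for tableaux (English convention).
P = [[1, 4, 5], [2], [3]], Q = [[1, 3, 5], [2], [4]]

Insert each entry of the permutation into P by Schensted row insertion, recording in Q the position of each new cell.

After inserting 3: P = [[3]].
After inserting 2: P = [[2], [3]].
After inserting 4: P = [[2, 4], [3]].
After inserting 1: P = [[1, 4], [2], [3]].
After inserting 5: P = [[1, 4, 5], [2], [3]].

So P = [[1, 4, 5], [2], [3]], Q = [[1, 3, 5], [2], [4]].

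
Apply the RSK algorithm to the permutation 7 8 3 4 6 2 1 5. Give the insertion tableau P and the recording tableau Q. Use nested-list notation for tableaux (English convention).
P = [[1, 4, 5], [2, 6], [3, 8], [7]], Q = [[1, 2, 5], [3, 4], [6, 8], [7]]

Insert each entry of the permutation into P by Schensted row insertion, recording in Q the position of each new cell.

Insert 7: appended to row 1. P = [[7]].
Insert 8: appended to row 1. P = [[7, 8]].
Insert 3: 3 bumps 7 from row 1; 7 starts row 2. P = [[3, 8], [7]].
Insert 4: 4 bumps 8 from row 1; 8 appends to row 2. P = [[3, 4], [7, 8]].
Insert 6: appended to row 1. P = [[3, 4, 6], [7, 8]].
Insert 2: 2 bumps 3 from row 1; 3 bumps 7 from row 2; 7 starts row 3. P = [[2, 4, 6], [3, 8], [7]].
Insert 1: 1 bumps 2 from row 1; 2 bumps 3 from row 2; 3 bumps 7 from row 3; 7 starts row 4. P = [[1, 4, 6], [2, 8], [3], [7]].
Insert 5: 5 bumps 6 from row 1; 6 bumps 8 from row 2; 8 appends to row 3. P = [[1, 4, 5], [2, 6], [3, 8], [7]].

So P = [[1, 4, 5], [2, 6], [3, 8], [7]], Q = [[1, 2, 5], [3, 4], [6, 8], [7]].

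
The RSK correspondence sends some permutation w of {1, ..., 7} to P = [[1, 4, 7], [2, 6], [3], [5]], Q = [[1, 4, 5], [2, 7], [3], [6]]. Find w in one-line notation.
Reverse the RSK construction: for i from n down to 1, find the cell of Q containing i, remove the entry at that cell from P, and reverse-bump it up through P; the value ejected from row 1 is w(i).

Step i=7: Q has 7 at row 2, column 2; remove 6 from row 2 of P and reverse-bump: 6 enters row 1 and ejects 4. So w(7) = 4. P is now [[1, 6, 7], [2], [3], [5]].
Step i=6: Q has 6 at row 4, column 1; remove 5 from row 4 of P and reverse-bump: 5 enters row 3 and ejects 3; 3 enters row 2 and ejects 2; 2 enters row 1 and ejects 1. So w(6) = 1. P is now [[2, 6, 7], [3], [5]].
Step i=5: Q has 5 at row 1, column 3; remove that cell from P, ejecting 7. So w(5) = 7. P is now [[2, 6], [3], [5]].
Step i=4: Q has 4 at row 1, column 2; remove that cell from P, ejecting 6. So w(4) = 6. P is now [[2], [3], [5]].
Step i=3: Q has 3 at row 3, column 1; remove 5 from row 3 of P and reverse-bump: 5 enters row 2 and ejects 3; 3 enters row 1 and ejects 2. So w(3) = 2. P is now [[3], [5]].
Step i=2: Q has 2 at row 2, column 1; remove 5 from row 2 of P and reverse-bump: 5 enters row 1 and ejects 3. So w(2) = 3. P is now [[5]].
Step i=1: Q has 1 at row 1, column 1; remove that cell from P, ejecting 5. So w(1) = 5. P is now [].

So w = 5 3 2 6 7 1 4.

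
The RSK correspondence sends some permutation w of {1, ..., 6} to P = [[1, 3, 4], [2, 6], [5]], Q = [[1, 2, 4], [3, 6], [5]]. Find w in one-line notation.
2 5 3 6 1 4

Reverse the RSK construction: for i from n down to 1, find the cell of Q containing i, remove the entry at that cell from P, and reverse-bump it up through P; the value ejected from row 1 is w(i).

Step i=6: Q has 6 at row 2, column 2; remove 6 from row 2 of P and reverse-bump: 6 enters row 1 and ejects 4. So w(6) = 4. P is now [[1, 3, 6], [2], [5]].
Step i=5: Q has 5 at row 3, column 1; remove 5 from row 3 of P and reverse-bump: 5 enters row 2 and ejects 2; 2 enters row 1 and ejects 1. So w(5) = 1. P is now [[2, 3, 6], [5]].
Step i=4: Q has 4 at row 1, column 3; remove that cell from P, ejecting 6. So w(4) = 6. P is now [[2, 3], [5]].
Step i=3: Q has 3 at row 2, column 1; remove 5 from row 2 of P and reverse-bump: 5 enters row 1 and ejects 3. So w(3) = 3. P is now [[2, 5]].
Step i=2: Q has 2 at row 1, column 2; remove that cell from P, ejecting 5. So w(2) = 5. P is now [[2]].
Step i=1: Q has 1 at row 1, column 1; remove that cell from P, ejecting 2. So w(1) = 2. P is now [].

So w = 2 5 3 6 1 4.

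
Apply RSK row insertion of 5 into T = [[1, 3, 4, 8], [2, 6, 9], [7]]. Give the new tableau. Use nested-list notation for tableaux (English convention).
In row 1, 5 replaces 8 (the leftmost entry greater than 5); 8 is bumped to row 2. In row 2, 8 replaces 9 (the leftmost entry greater than 8); 9 is bumped to row 3. 9 is appended to row 3. The new tableau is [[1, 3, 4, 5], [2, 6, 8], [7, 9]].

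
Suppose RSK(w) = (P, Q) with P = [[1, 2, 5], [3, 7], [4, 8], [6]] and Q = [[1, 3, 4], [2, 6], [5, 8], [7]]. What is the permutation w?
6 1 4 8 3 7 2 5

Reverse the RSK construction: for i from n down to 1, find the cell of Q containing i, remove the entry at that cell from P, and reverse-bump it up through P; the value ejected from row 1 is w(i).

Step i=8: Q has 8 at row 3, column 2; remove 8 from row 3 of P and reverse-bump: 8 enters row 2 and ejects 7; 7 enters row 1 and ejects 5. So w(8) = 5. P is now [[1, 2, 7], [3, 8], [4], [6]].
Step i=7: Q has 7 at row 4, column 1; remove 6 from row 4 of P and reverse-bump: 6 enters row 3 and ejects 4; 4 enters row 2 and ejects 3; 3 enters row 1 and ejects 2. So w(7) = 2. P is now [[1, 3, 7], [4, 8], [6]].
Step i=6: Q has 6 at row 2, column 2; remove 8 from row 2 of P and reverse-bump: 8 enters row 1 and ejects 7. So w(6) = 7. P is now [[1, 3, 8], [4], [6]].
Step i=5: Q has 5 at row 3, column 1; remove 6 from row 3 of P and reverse-bump: 6 enters row 2 and ejects 4; 4 enters row 1 and ejects 3. So w(5) = 3. P is now [[1, 4, 8], [6]].
Step i=4: Q has 4 at row 1, column 3; remove that cell from P, ejecting 8. So w(4) = 8. P is now [[1, 4], [6]].
Step i=3: Q has 3 at row 1, column 2; remove that cell from P, ejecting 4. So w(3) = 4. P is now [[1], [6]].
Step i=2: Q has 2 at row 2, column 1; remove 6 from row 2 of P and reverse-bump: 6 enters row 1 and ejects 1. So w(2) = 1. P is now [[6]].
Step i=1: Q has 1 at row 1, column 1; remove that cell from P, ejecting 6. So w(1) = 6. P is now [].

So w = 6 1 4 8 3 7 2 5.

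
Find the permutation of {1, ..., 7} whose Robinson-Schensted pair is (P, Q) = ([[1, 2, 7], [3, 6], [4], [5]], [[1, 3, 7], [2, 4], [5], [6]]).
Reverse the RSK construction: for i from n down to 1, find the cell of Q containing i, remove the entry at that cell from P, and reverse-bump it up through P; the value ejected from row 1 is w(i).

Step i=7: Q has 7 at row 1, column 3; remove that cell from P, ejecting 7. So w(7) = 7. P is now [[1, 2], [3, 6], [4], [5]].
Step i=6: Q has 6 at row 4, column 1; remove 5 from row 4 of P and reverse-bump: 5 enters row 3 and ejects 4; 4 enters row 2 and ejects 3; 3 enters row 1 and ejects 2. So w(6) = 2. P is now [[1, 3], [4, 6], [5]].
Step i=5: Q has 5 at row 3, column 1; remove 5 from row 3 of P and reverse-bump: 5 enters row 2 and ejects 4; 4 enters row 1 and ejects 3. So w(5) = 3. P is now [[1, 4], [5, 6]].
Step i=4: Q has 4 at row 2, column 2; remove 6 from row 2 of P and reverse-bump: 6 enters row 1 and ejects 4. So w(4) = 4. P is now [[1, 6], [5]].
Step i=3: Q has 3 at row 1, column 2; remove that cell from P, ejecting 6. So w(3) = 6. P is now [[1], [5]].
Step i=2: Q has 2 at row 2, column 1; remove 5 from row 2 of P and reverse-bump: 5 enters row 1 and ejects 1. So w(2) = 1. P is now [[5]].
Step i=1: Q has 1 at row 1, column 1; remove that cell from P, ejecting 5. So w(1) = 5. P is now [].

So w = 5 1 6 4 3 2 7.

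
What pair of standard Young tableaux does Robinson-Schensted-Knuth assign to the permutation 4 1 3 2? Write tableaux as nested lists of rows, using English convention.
P = [[1, 2], [3], [4]], Q = [[1, 3], [2], [4]]

Insert each entry of the permutation into P by Schensted row insertion, recording in Q the position of each new cell.

Insert 4: appended to row 1. P = [[4]].
Insert 1: 1 bumps 4 from row 1; 4 starts row 2. P = [[1], [4]].
Insert 3: appended to row 1. P = [[1, 3], [4]].
Insert 2: 2 bumps 3 from row 1; 3 bumps 4 from row 2; 4 starts row 3. P = [[1, 2], [3], [4]].

So P = [[1, 2], [3], [4]], Q = [[1, 3], [2], [4]].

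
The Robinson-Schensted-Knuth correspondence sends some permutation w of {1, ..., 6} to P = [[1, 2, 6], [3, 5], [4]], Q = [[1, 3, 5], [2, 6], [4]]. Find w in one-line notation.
Reverse the RSK construction: for i from n down to 1, find the cell of Q containing i, remove the entry at that cell from P, and reverse-bump it up through P; the value ejected from row 1 is w(i).

Step i=6: Q has 6 at row 2, column 2; remove 5 from row 2 of P and reverse-bump: 5 enters row 1 and ejects 2. So w(6) = 2. P is now [[1, 5, 6], [3], [4]].
Step i=5: Q has 5 at row 1, column 3; remove that cell from P, ejecting 6. So w(5) = 6. P is now [[1, 5], [3], [4]].
Step i=4: Q has 4 at row 3, column 1; remove 4 from row 3 of P and reverse-bump: 4 enters row 2 and ejects 3; 3 enters row 1 and ejects 1. So w(4) = 1. P is now [[3, 5], [4]].
Step i=3: Q has 3 at row 1, column 2; remove that cell from P, ejecting 5. So w(3) = 5. P is now [[3], [4]].
Step i=2: Q has 2 at row 2, column 1; remove 4 from row 2 of P and reverse-bump: 4 enters row 1 and ejects 3. So w(2) = 3. P is now [[4]].
Step i=1: Q has 1 at row 1, column 1; remove that cell from P, ejecting 4. So w(1) = 4. P is now [].

So w = 4 3 5 1 6 2.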